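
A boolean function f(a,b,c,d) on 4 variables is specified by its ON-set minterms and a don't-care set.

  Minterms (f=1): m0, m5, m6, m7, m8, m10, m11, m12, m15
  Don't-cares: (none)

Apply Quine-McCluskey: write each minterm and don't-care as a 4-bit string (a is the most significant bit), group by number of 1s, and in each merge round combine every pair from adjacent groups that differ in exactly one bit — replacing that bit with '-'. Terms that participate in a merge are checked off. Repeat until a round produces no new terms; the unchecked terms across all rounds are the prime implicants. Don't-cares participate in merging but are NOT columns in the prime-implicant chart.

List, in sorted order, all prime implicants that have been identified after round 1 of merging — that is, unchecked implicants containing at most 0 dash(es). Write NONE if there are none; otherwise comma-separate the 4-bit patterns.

[col 0] 0000*, 0101*, 0110*, 0111*, 1000*, 1010*, 1011*, 1100*, 1111*
[col 1] -000, -111, 01-1, 011-, 1-00, 1-11, 10-0, 101-
Prime implicants: -000, -111, 01-1, 011-, 1-00, 1-11, 10-0, 101-

NONE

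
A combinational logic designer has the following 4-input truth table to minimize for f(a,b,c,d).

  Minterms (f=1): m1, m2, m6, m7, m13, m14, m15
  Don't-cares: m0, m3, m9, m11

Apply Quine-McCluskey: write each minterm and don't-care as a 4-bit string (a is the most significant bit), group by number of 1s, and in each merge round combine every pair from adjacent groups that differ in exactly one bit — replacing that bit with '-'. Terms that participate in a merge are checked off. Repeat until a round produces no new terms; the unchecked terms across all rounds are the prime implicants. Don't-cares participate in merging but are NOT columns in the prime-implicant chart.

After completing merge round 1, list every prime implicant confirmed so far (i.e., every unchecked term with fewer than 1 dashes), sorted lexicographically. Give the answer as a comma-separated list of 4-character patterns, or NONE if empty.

NONE

[col 0] 0000*, 0001*, 0010*, 0011*, 0110*, 0111*, 1001*, 1011*, 1101*, 1110*, 1111*
[col 1] -001*, -011*, -110*, -111*, 0-10*, 0-11*, 00-0*, 00-1*, 000-*, 001-*, 011-*, 1-01*, 1-11*, 10-1*, 11-1*, 111-*
[col 2] --11, -0-1, -11-, 0-1-, 00--, 1--1
Prime implicants: --11, -0-1, -11-, 0-1-, 00--, 1--1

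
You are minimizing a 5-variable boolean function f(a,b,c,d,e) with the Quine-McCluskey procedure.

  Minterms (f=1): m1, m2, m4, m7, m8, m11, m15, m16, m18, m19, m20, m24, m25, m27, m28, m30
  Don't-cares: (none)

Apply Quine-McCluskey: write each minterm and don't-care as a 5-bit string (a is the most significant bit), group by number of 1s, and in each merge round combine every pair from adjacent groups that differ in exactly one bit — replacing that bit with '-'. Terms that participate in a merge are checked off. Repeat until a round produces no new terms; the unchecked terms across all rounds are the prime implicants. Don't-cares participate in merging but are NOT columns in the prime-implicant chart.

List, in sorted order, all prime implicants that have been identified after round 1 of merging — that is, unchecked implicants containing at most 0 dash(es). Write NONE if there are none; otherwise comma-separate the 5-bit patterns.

00001

size-2^0 implicants → 00001  00010(✓)  00100(✓)  00111(✓)  01000(✓)  01011(✓)  01111(✓)  10000(✓)  10010(✓)  10011(✓)  10100(✓)  11000(✓)  11001(✓)  11011(✓)  11100(✓)  11110(✓)
size-2^1 implicants → -0010  -0100  -1000  -1011  0-111  01-11  1-000(✓)  1-011  1-100(✓)  10-00(✓)  100-0  1001-  11-00(✓)  110-1  1100-  111-0
size-2^2 implicants → 1--00
Unchecked terms (primes): -0010, -0100, -1000, -1011, 0-111, 00001, 01-11, 1--00, 1-011, 100-0, 1001-, 110-1, 1100-, 111-0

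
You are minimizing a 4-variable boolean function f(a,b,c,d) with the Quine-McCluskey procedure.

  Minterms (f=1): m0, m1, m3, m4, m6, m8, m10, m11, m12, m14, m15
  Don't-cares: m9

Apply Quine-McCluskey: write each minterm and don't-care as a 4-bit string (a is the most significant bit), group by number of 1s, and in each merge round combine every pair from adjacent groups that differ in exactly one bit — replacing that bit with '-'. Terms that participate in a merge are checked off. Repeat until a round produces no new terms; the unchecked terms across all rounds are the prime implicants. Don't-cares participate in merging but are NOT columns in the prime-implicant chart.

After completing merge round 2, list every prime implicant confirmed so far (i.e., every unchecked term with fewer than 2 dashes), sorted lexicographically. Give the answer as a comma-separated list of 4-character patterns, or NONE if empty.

size-2^0 implicants → 0000(✓)  0001(✓)  0011(✓)  0100(✓)  0110(✓)  1000(✓)  1001(✓)  1010(✓)  1011(✓)  1100(✓)  1110(✓)  1111(✓)
size-2^1 implicants → -000(✓)  -001(✓)  -011(✓)  -100(✓)  -110(✓)  0-00(✓)  00-1(✓)  000-(✓)  01-0(✓)  1-00(✓)  1-10(✓)  1-11(✓)  10-0(✓)  10-1(✓)  100-(✓)  101-(✓)  11-0(✓)  111-(✓)
size-2^2 implicants → --00  -0-1  -00-  -1-0  1--0  1-1-  10--
Unchecked terms (primes): --00, -0-1, -00-, -1-0, 1--0, 1-1-, 10--

NONE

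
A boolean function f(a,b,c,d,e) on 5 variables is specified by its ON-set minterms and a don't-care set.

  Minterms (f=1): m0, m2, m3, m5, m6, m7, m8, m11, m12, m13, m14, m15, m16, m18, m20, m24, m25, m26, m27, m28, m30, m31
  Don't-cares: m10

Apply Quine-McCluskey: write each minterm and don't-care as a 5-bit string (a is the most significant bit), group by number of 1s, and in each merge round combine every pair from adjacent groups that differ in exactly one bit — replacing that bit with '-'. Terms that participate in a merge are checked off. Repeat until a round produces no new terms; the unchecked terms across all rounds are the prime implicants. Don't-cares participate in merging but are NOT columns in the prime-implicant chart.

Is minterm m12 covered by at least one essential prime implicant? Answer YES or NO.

NO

size-2^0 implicants → 00000(✓)  00010(✓)  00011(✓)  00101(✓)  00110(✓)  00111(✓)  01000(✓)  01010(✓)  01011(✓)  01100(✓)  01101(✓)  01110(✓)  01111(✓)  10000(✓)  10010(✓)  10100(✓)  11000(✓)  11001(✓)  11010(✓)  11011(✓)  11100(✓)  11110(✓)  11111(✓)
size-2^1 implicants → -0000(✓)  -0010(✓)  -1000(✓)  -1010(✓)  -1011(✓)  -1100(✓)  -1110(✓)  -1111(✓)  0-000(✓)  0-010(✓)  0-011(✓)  0-101(✓)  0-110(✓)  0-111(✓)  00-10(✓)  00-11(✓)  000-0(✓)  0001-(✓)  001-1(✓)  0011-(✓)  01-00(✓)  01-10(✓)  01-11(✓)  010-0(✓)  0101-(✓)  011-0(✓)  011-1(✓)  0110-(✓)  0111-(✓)  1-000(✓)  1-010(✓)  1-100(✓)  10-00(✓)  100-0(✓)  11-00(✓)  11-10(✓)  11-11(✓)  110-0(✓)  110-1(✓)  1100-(✓)  1101-(✓)  111-0(✓)  1111-(✓)
size-2^2 implicants → --000(✓)  --010(✓)  -00-0(✓)  -1-00(✓)  -1-10(✓)  -1-11(✓)  -10-0(✓)  -101-(✓)  -11-0(✓)  -111-(✓)  0--10(✓)  0--11(✓)  0-0-0(✓)  0-01-(✓)  0-1-1  0-11-(✓)  00-1-(✓)  01--0(✓)  01-1-(✓)  011--  1--00  1-0-0(✓)  11--0(✓)  11-1-(✓)  110--
size-2^3 implicants → --0-0  -1--0  -1-1-  0--1-
Unchecked terms (primes): --0-0, -1--0, -1-1-, 0--1-, 0-1-1, 011--, 1--00, 110--
Minterm coverage:
  m0 ⊆ --0-0 [E]
  m2 ⊆ --0-0,0--1-
  m3 ⊆ 0--1- [E]
  m5 ⊆ 0-1-1 [E]
  m6 ⊆ 0--1- [E]
  m7 ⊆ 0--1-,0-1-1
  m8 ⊆ --0-0,-1--0
  m11 ⊆ -1-1-,0--1-
  m12 ⊆ -1--0,011--
  m13 ⊆ 0-1-1,011--
  m14 ⊆ -1--0,-1-1-,0--1-,011--
  m15 ⊆ -1-1-,0--1-,0-1-1,011--
  m16 ⊆ --0-0,1--00
  m18 ⊆ --0-0 [E]
  m20 ⊆ 1--00 [E]
  m24 ⊆ --0-0,-1--0,1--00,110--
  m25 ⊆ 110-- [E]
  m26 ⊆ --0-0,-1--0,-1-1-,110--
  m27 ⊆ -1-1-,110--
  m28 ⊆ -1--0,1--00
  m30 ⊆ -1--0,-1-1-
  m31 ⊆ -1-1- [E]
E = {--0-0, -1-1-, 0--1-, 0-1-1, 1--00, 110--}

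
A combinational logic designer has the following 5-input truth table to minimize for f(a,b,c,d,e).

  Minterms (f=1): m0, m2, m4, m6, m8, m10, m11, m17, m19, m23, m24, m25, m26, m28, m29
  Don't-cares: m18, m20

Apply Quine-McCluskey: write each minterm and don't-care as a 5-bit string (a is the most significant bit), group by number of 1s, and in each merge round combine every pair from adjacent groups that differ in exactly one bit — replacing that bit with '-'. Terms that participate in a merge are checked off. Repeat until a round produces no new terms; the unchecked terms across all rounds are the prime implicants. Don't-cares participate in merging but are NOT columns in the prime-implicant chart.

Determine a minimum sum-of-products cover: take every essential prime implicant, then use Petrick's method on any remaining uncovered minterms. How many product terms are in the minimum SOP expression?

[col 0] 00000*, 00010*, 00100*, 00110*, 01000*, 01010*, 01011*, 10001*, 10010*, 10011*, 10100*, 10111*, 11000*, 11001*, 11010*, 11100*, 11101*
[col 1] -0010*, -0100, -1000*, -1010*, 0-000*, 0-010*, 00-00*, 00-10*, 000-0*, 001-0*, 010-0*, 0101-, 1-001, 1-010*, 1-100, 10-11, 100-1, 1001-, 11-00*, 11-01*, 110-0*, 1100-*, 1110-*
[col 2] --010, -10-0, 0-0-0, 00--0, 11-0-
Prime implicants: --010, -0100, -10-0, 0-0-0, 00--0, 0101-, 1-001, 1-100, 10-11, 100-1, 1001-, 11-0-
PI chart (minterm → PIs covering it):
  0 | 0-0-0,00--0
  2 | --010,0-0-0,00--0
  4 | -0100,00--0
  6 | 00--0  (sole → essential)
  8 | -10-0,0-0-0
  10 | --010,-10-0,0-0-0,0101-
  11 | 0101-  (sole → essential)
  17 | 1-001,100-1
  19 | 10-11,100-1,1001-
  23 | 10-11  (sole → essential)
  24 | -10-0,11-0-
  25 | 1-001,11-0-
  26 | --010,-10-0
  28 | 1-100,11-0-
  29 | 11-0-  (sole → essential)
Essential prime implicants: 00--0, 0101-, 10-11, 11-0-
Petrick residual → -10-0, 1-001
Minimum SOP uses 6 PIs: bc'e' + a'b'e' + a'bc'd + ac'd'e + ab'de + abd'

6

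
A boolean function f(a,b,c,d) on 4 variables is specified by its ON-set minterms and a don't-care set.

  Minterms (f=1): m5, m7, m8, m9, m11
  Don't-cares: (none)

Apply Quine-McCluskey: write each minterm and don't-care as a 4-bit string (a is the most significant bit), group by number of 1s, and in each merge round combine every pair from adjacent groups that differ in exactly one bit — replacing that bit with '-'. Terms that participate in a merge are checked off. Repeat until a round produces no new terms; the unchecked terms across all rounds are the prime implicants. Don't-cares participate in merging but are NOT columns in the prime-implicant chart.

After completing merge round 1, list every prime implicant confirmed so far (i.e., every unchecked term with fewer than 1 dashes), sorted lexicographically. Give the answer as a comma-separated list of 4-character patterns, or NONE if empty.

NONE

[col 0] 0101*, 0111*, 1000*, 1001*, 1011*
[col 1] 01-1, 10-1, 100-
Prime implicants: 01-1, 10-1, 100-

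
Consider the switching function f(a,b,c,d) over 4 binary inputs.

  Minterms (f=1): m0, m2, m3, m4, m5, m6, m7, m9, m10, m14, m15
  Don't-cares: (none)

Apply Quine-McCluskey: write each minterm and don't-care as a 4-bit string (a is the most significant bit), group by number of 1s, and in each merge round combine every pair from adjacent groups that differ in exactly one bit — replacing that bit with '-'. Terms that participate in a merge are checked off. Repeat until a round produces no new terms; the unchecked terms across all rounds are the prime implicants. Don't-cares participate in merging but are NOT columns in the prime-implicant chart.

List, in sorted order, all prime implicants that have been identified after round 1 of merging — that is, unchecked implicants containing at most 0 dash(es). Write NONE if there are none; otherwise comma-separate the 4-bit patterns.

1001

size-2^0 implicants → 0000(✓)  0010(✓)  0011(✓)  0100(✓)  0101(✓)  0110(✓)  0111(✓)  1001  1010(✓)  1110(✓)  1111(✓)
size-2^1 implicants → -010(✓)  -110(✓)  -111(✓)  0-00(✓)  0-10(✓)  0-11(✓)  00-0(✓)  001-(✓)  01-0(✓)  01-1(✓)  010-(✓)  011-(✓)  1-10(✓)  111-(✓)
size-2^2 implicants → --10  -11-  0--0  0-1-  01--
Unchecked terms (primes): --10, -11-, 0--0, 0-1-, 01--, 1001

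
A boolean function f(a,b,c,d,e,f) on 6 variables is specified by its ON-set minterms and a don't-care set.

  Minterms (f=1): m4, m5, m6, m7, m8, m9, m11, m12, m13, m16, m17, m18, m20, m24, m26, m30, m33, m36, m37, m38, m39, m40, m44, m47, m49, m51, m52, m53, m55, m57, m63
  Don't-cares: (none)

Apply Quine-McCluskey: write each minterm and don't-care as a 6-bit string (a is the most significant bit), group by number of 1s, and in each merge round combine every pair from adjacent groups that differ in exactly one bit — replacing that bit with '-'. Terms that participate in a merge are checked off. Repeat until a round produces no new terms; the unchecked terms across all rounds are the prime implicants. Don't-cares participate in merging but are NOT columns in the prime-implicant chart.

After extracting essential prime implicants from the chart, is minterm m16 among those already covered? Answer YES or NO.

size-2^0 implicants → 000100(✓)  000101(✓)  000110(✓)  000111(✓)  001000(✓)  001001(✓)  001011(✓)  001100(✓)  001101(✓)  010000(✓)  010001(✓)  010010(✓)  010100(✓)  011000(✓)  011010(✓)  011110(✓)  100001(✓)  100100(✓)  100101(✓)  100110(✓)  100111(✓)  101000(✓)  101100(✓)  101111(✓)  110001(✓)  110011(✓)  110100(✓)  110101(✓)  110111(✓)  111001(✓)  111111(✓)
size-2^1 implicants → -00100(✓)  -00101(✓)  -00110(✓)  -00111(✓)  -01000(✓)  -01100(✓)  -10001  -10100(✓)  0-0100(✓)  0-1000  00-100(✓)  00-101(✓)  0001-0(✓)  0001-1(✓)  00010-(✓)  00011-(✓)  001-00(✓)  001-01(✓)  0010-1  00100-(✓)  00110-(✓)  01-000(✓)  01-010(✓)  010-00  0100-0(✓)  01000-  011-10  0110-0(✓)  1-0001(✓)  1-0100(✓)  1-0101(✓)  1-0111(✓)  1-1111(✓)  10-100(✓)  10-111(✓)  100-01(✓)  1001-0(✓)  1001-1(✓)  10010-(✓)  10011-(✓)  101-00(✓)  11-001  11-111(✓)  110-01(✓)  110-11(✓)  1100-1(✓)  1101-1(✓)  11010-(✓)
size-2^2 implicants → --0100  -0-100  -001-0(✓)  -001-1(✓)  -0010-(✓)  -0011-(✓)  -01-00  00-10-  0001--(✓)  001-0-  01-0-0  1--111  1-0-01  1-01-1  1-010-  1001--(✓)  110--1
size-2^3 implicants → -001--
Unchecked terms (primes): --0100, -0-100, -001--, -01-00, -10001, 0-1000, 00-10-, 001-0-, 0010-1, 01-0-0, 010-00, 01000-, 011-10, 1--111, 1-0-01, 1-01-1, 1-010-, 11-001, 110--1
Minterm coverage:
  m4 ⊆ --0100,-0-100,-001--,00-10-
  m5 ⊆ -001--,00-10-
  m6 ⊆ -001-- [E]
  m7 ⊆ -001-- [E]
  m8 ⊆ -01-00,0-1000,001-0-
  m9 ⊆ 001-0-,0010-1
  m11 ⊆ 0010-1 [E]
  m12 ⊆ -0-100,-01-00,00-10-,001-0-
  m13 ⊆ 00-10-,001-0-
  m16 ⊆ 01-0-0,010-00,01000-
  m17 ⊆ -10001,01000-
  m18 ⊆ 01-0-0 [E]
  m20 ⊆ --0100,010-00
  m24 ⊆ 0-1000,01-0-0
  m26 ⊆ 01-0-0,011-10
  m30 ⊆ 011-10 [E]
  m33 ⊆ 1-0-01 [E]
  m36 ⊆ --0100,-0-100,-001--,1-010-
  m37 ⊆ -001--,1-0-01,1-01-1,1-010-
  m38 ⊆ -001-- [E]
  m39 ⊆ -001--,1--111,1-01-1
  m40 ⊆ -01-00 [E]
  m44 ⊆ -0-100,-01-00
  m47 ⊆ 1--111 [E]
  m49 ⊆ -10001,1-0-01,11-001,110--1
  m51 ⊆ 110--1 [E]
  m52 ⊆ --0100,1-010-
  m53 ⊆ 1-0-01,1-01-1,1-010-,110--1
  m55 ⊆ 1--111,1-01-1,110--1
  m57 ⊆ 11-001 [E]
  m63 ⊆ 1--111 [E]
E = {-001--, -01-00, 0010-1, 01-0-0, 011-10, 1--111, 1-0-01, 11-001, 110--1}

YES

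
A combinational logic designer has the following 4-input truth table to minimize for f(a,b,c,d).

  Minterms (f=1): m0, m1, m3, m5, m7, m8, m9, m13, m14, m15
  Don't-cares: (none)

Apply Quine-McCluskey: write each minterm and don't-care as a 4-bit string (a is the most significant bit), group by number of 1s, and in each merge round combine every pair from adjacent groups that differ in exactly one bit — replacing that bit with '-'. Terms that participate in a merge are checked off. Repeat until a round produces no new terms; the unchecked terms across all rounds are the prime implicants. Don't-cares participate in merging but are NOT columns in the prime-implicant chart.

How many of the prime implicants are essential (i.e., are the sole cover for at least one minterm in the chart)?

Round 0: 0000✓ 0001✓ 0011✓ 0101✓ 0111✓ 1000✓ 1001✓ 1101✓ 1110✓ 1111✓
Round 1: -000✓ -001✓ -101✓ -111✓ 0-01✓ 0-11✓ 00-1✓ 000-✓ 01-1✓ 1-01✓ 100-✓ 11-1✓ 111-
Round 2: --01 -00- -1-1 0--1
PIs = {--01, -00-, -1-1, 0--1, 111-}
Coverage chart:
  m0: -00- ←essential
  m1: --01,-00-,0--1
  m3: 0--1 ←essential
  m5: --01,-1-1,0--1
  m7: -1-1,0--1
  m8: -00- ←essential
  m9: --01,-00-
  m13: --01,-1-1
  m14: 111- ←essential
  m15: -1-1,111-
Essential: -00-, 0--1, 111-

3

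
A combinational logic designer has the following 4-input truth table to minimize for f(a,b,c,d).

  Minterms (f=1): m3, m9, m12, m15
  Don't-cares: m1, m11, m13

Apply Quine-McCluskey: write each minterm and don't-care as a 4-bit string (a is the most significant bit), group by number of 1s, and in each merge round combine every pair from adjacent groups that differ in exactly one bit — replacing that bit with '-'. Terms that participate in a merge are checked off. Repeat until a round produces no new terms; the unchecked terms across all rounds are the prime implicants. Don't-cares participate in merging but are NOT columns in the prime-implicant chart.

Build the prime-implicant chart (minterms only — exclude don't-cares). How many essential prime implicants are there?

3

size-2^0 implicants → 0001(✓)  0011(✓)  1001(✓)  1011(✓)  1100(✓)  1101(✓)  1111(✓)
size-2^1 implicants → -001(✓)  -011(✓)  00-1(✓)  1-01(✓)  1-11(✓)  10-1(✓)  11-1(✓)  110-
size-2^2 implicants → -0-1  1--1
Unchecked terms (primes): -0-1, 1--1, 110-
Minterm coverage:
  m3 ⊆ -0-1 [E]
  m9 ⊆ -0-1,1--1
  m12 ⊆ 110- [E]
  m15 ⊆ 1--1 [E]
E = {-0-1, 1--1, 110-}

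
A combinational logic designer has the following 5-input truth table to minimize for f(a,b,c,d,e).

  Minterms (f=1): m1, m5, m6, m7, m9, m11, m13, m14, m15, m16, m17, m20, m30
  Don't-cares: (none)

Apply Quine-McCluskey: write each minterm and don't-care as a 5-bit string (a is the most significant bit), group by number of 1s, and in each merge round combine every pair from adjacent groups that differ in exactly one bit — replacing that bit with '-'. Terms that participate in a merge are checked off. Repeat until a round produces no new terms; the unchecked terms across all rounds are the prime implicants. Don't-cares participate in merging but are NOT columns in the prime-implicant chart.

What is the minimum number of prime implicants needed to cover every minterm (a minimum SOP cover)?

6

size-2^0 implicants → 00001(✓)  00101(✓)  00110(✓)  00111(✓)  01001(✓)  01011(✓)  01101(✓)  01110(✓)  01111(✓)  10000(✓)  10001(✓)  10100(✓)  11110(✓)
size-2^1 implicants → -0001  -1110  0-001(✓)  0-101(✓)  0-110(✓)  0-111(✓)  00-01(✓)  001-1(✓)  0011-(✓)  01-01(✓)  01-11(✓)  010-1(✓)  011-1(✓)  0111-(✓)  10-00  1000-
size-2^2 implicants → 0--01  0-1-1  0-11-  01--1
Unchecked terms (primes): -0001, -1110, 0--01, 0-1-1, 0-11-, 01--1, 10-00, 1000-
Minterm coverage:
  m1 ⊆ -0001,0--01
  m5 ⊆ 0--01,0-1-1
  m6 ⊆ 0-11- [E]
  m7 ⊆ 0-1-1,0-11-
  m9 ⊆ 0--01,01--1
  m11 ⊆ 01--1 [E]
  m13 ⊆ 0--01,0-1-1,01--1
  m14 ⊆ -1110,0-11-
  m15 ⊆ 0-1-1,0-11-,01--1
  m16 ⊆ 10-00,1000-
  m17 ⊆ -0001,1000-
  m20 ⊆ 10-00 [E]
  m30 ⊆ -1110 [E]
E = {-1110, 0-11-, 01--1, 10-00}
Petrick residual → -0001, 0--01
Cover = b'c'd'e + bcde' + a'd'e + a'cd + a'be + ab'd'e'  |cover|=6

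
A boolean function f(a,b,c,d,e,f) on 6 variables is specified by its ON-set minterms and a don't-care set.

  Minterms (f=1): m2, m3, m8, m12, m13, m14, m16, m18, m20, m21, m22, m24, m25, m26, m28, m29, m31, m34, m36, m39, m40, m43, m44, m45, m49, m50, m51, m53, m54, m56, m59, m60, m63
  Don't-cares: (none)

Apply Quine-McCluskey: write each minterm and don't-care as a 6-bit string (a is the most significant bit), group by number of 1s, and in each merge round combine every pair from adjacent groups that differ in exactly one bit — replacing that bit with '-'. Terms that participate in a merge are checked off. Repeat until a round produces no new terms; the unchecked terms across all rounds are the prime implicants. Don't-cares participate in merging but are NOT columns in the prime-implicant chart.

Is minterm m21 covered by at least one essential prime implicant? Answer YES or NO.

Round 0: 000010✓ 000011✓ 001000✓ 001100✓ 001101✓ 001110✓ 010000✓ 010010✓ 010100✓ 010101✓ 010110✓ 011000✓ 011001✓ 011010✓ 011100✓ 011101✓ 011111✓ 100010✓ 100100✓ 100111 101000✓ 101011✓ 101100✓ 101101✓ 110001✓ 110010✓ 110011✓ 110101✓ 110110✓ 111000✓ 111011✓ 111100✓ 111111✓
Round 1: -00010✓ -01000✓ -01100✓ -01101✓ -10010✓ -10101 -10110✓ -11000✓ -11100✓ -11111 0-0010✓ 0-1000✓ 0-1100✓ 0-1101✓ 00001- 001-00✓ 0011-0 00110-✓ 01-000✓ 01-010✓ 01-100✓ 01-101✓ 010-00✓ 010-10✓ 0100-0✓ 0101-0✓ 01010-✓ 011-00✓ 011-01✓ 0110-0✓ 01100-✓ 0111-1 01110-✓ 1-0010✓ 1-1000✓ 1-1011 1-1100✓ 10-100 101-00✓ 10110-✓ 11-011 110-01 110-10✓ 1100-1 11001- 111-00✓ 111-11
Round 2: --0010 --1000✓ --1100✓ -01-00✓ -0110- -10-10 -11-00✓ 0-1-00✓ 0-110- 01--00 01-0-0 01-10- 010--0 011-0- 1-1-00✓
Round 3: --1-00
PIs = {--0010, --1-00, -0110-, -10-10, -10101, -11111, 0-110-, 00001-, 0011-0, 01--00, 01-0-0, 01-10-, 010--0, 011-0-, 0111-1, 1-1011, 10-100, 100111, 11-011, 110-01, 1100-1, 11001-, 111-11}
Coverage chart:
  m2: --0010,00001-
  m3: 00001- ←essential
  m8: --1-00 ←essential
  m12: --1-00,-0110-,0-110-,0011-0
  m13: -0110-,0-110-
  m14: 0011-0 ←essential
  m16: 01--00,01-0-0,010--0
  m18: --0010,-10-10,01-0-0,010--0
  m20: 01--00,01-10-,010--0
  m21: -10101,01-10-
  m22: -10-10,010--0
  m24: --1-00,01--00,01-0-0,011-0-
  m25: 011-0- ←essential
  m26: 01-0-0 ←essential
  m28: --1-00,0-110-,01--00,01-10-,011-0-
  m29: 0-110-,01-10-,011-0-,0111-1
  m31: -11111,0111-1
  m34: --0010 ←essential
  m36: 10-100 ←essential
  m39: 100111 ←essential
  m40: --1-00 ←essential
  m43: 1-1011 ←essential
  m44: --1-00,-0110-,10-100
  m45: -0110- ←essential
  m49: 110-01,1100-1
  m50: --0010,-10-10,11001-
  m51: 11-011,1100-1,11001-
  m53: -10101,110-01
  m54: -10-10 ←essential
  m56: --1-00 ←essential
  m59: 1-1011,11-011,111-11
  m60: --1-00 ←essential
  m63: -11111,111-11
Essential: --0010, --1-00, -0110-, -10-10, 00001-, 0011-0, 01-0-0, 011-0-, 1-1011, 10-100, 100111

NO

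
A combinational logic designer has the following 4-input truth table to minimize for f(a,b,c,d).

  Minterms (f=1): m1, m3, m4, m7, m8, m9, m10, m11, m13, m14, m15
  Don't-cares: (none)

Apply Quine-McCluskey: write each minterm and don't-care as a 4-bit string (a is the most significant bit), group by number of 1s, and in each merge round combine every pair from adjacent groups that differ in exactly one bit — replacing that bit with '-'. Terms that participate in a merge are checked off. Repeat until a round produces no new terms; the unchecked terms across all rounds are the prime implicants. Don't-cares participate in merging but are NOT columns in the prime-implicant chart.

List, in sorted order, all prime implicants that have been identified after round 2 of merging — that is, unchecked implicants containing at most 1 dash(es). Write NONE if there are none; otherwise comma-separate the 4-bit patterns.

0100

size-2^0 implicants → 0001(✓)  0011(✓)  0100  0111(✓)  1000(✓)  1001(✓)  1010(✓)  1011(✓)  1101(✓)  1110(✓)  1111(✓)
size-2^1 implicants → -001(✓)  -011(✓)  -111(✓)  0-11(✓)  00-1(✓)  1-01(✓)  1-10(✓)  1-11(✓)  10-0(✓)  10-1(✓)  100-(✓)  101-(✓)  11-1(✓)  111-(✓)
size-2^2 implicants → --11  -0-1  1--1  1-1-  10--
Unchecked terms (primes): --11, -0-1, 0100, 1--1, 1-1-, 10--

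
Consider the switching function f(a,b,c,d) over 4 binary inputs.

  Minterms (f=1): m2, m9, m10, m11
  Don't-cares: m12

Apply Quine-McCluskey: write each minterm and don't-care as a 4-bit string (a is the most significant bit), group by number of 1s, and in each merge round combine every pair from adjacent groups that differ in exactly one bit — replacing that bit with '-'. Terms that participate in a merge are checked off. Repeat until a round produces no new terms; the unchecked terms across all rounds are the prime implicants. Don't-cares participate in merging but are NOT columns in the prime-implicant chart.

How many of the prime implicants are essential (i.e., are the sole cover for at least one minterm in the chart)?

2

[col 0] 0010*, 1001*, 1010*, 1011*, 1100
[col 1] -010, 10-1, 101-
Prime implicants: -010, 10-1, 101-, 1100
PI chart (minterm → PIs covering it):
  2 | -010  (sole → essential)
  9 | 10-1  (sole → essential)
  10 | -010,101-
  11 | 10-1,101-
Essential prime implicants: -010, 10-1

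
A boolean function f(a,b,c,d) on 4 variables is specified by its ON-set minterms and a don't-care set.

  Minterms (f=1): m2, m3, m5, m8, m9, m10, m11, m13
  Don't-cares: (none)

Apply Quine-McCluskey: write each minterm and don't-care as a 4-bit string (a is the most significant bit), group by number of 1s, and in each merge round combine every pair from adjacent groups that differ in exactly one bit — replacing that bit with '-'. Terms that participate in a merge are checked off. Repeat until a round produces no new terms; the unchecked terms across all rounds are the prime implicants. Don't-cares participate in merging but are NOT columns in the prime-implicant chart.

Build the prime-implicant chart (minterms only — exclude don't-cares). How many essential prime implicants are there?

size-2^0 implicants → 0010(✓)  0011(✓)  0101(✓)  1000(✓)  1001(✓)  1010(✓)  1011(✓)  1101(✓)
size-2^1 implicants → -010(✓)  -011(✓)  -101  001-(✓)  1-01  10-0(✓)  10-1(✓)  100-(✓)  101-(✓)
size-2^2 implicants → -01-  10--
Unchecked terms (primes): -01-, -101, 1-01, 10--
Minterm coverage:
  m2 ⊆ -01- [E]
  m3 ⊆ -01- [E]
  m5 ⊆ -101 [E]
  m8 ⊆ 10-- [E]
  m9 ⊆ 1-01,10--
  m10 ⊆ -01-,10--
  m11 ⊆ -01-,10--
  m13 ⊆ -101,1-01
E = {-01-, -101, 10--}

3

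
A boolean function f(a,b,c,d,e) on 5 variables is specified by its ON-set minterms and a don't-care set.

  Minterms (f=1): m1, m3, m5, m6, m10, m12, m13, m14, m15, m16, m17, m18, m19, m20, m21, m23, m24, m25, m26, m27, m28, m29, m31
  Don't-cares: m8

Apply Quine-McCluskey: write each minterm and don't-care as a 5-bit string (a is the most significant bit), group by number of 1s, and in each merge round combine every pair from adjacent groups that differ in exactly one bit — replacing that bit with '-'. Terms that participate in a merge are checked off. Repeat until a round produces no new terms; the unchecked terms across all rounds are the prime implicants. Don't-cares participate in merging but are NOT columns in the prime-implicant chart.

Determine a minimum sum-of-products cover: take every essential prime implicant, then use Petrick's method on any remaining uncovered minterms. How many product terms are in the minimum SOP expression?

8

Round 0: 00001✓ 00011✓ 00101✓ 00110✓ 01000✓ 01010✓ 01100✓ 01101✓ 01110✓ 01111✓ 10000✓ 10001✓ 10010✓ 10011✓ 10100✓ 10101✓ 10111✓ 11000✓ 11001✓ 11010✓ 11011✓ 11100✓ 11101✓ 11111✓
Round 1: -0001✓ -0011✓ -0101✓ -1000✓ -1010✓ -1100✓ -1101✓ -1111✓ 0-101✓ 0-110 00-01✓ 000-1✓ 01-00✓ 01-10✓ 010-0✓ 011-0✓ 011-1✓ 0110-✓ 0111-✓ 1-000✓ 1-001✓ 1-010✓ 1-011✓ 1-100✓ 1-101✓ 1-111✓ 10-00✓ 10-01✓ 10-11✓ 100-0✓ 100-1✓ 1000-✓ 1001-✓ 101-1✓ 1010-✓ 11-00✓ 11-01✓ 11-11✓ 110-0✓ 110-1✓ 1100-✓ 1101-✓ 111-1✓ 1110-✓
Round 2: --101 -0-01 -00-1 -1-00 -10-0 -11-1 -110- 01--0 011-- 1--00✓ 1--01✓ 1--11✓ 1-0-0✓ 1-0-1✓ 1-00-✓ 1-01-✓ 1-1-1✓ 1-10-✓ 10--1✓ 10-0-✓ 100--✓ 11--1✓ 11-0-✓ 110--✓
Round 3: 1---1 1--0- 1-0--
PIs = {--101, -0-01, -00-1, -1-00, -10-0, -11-1, -110-, 0-110, 01--0, 011--, 1---1, 1--0-, 1-0--}
Coverage chart:
  m1: -0-01,-00-1
  m3: -00-1 ←essential
  m5: --101,-0-01
  m6: 0-110 ←essential
  m10: -10-0,01--0
  m12: -1-00,-110-,01--0,011--
  m13: --101,-11-1,-110-,011--
  m14: 0-110,01--0,011--
  m15: -11-1,011--
  m16: 1--0-,1-0--
  m17: -0-01,-00-1,1---1,1--0-,1-0--
  m18: 1-0-- ←essential
  m19: -00-1,1---1,1-0--
  m20: 1--0- ←essential
  m21: --101,-0-01,1---1,1--0-
  m23: 1---1 ←essential
  m24: -1-00,-10-0,1--0-,1-0--
  m25: 1---1,1--0-,1-0--
  m26: -10-0,1-0--
  m27: 1---1,1-0--
  m28: -1-00,-110-,1--0-
  m29: --101,-11-1,-110-,1---1,1--0-
  m31: -11-1,1---1
Essential: -00-1, 0-110, 1---1, 1--0-, 1-0--
Petrick residual → --101, -10-0, 011--
Min cover (8 terms): cd'e + b'c'e + bc'e' + a'cde' + a'bc + ae + ad' + ac'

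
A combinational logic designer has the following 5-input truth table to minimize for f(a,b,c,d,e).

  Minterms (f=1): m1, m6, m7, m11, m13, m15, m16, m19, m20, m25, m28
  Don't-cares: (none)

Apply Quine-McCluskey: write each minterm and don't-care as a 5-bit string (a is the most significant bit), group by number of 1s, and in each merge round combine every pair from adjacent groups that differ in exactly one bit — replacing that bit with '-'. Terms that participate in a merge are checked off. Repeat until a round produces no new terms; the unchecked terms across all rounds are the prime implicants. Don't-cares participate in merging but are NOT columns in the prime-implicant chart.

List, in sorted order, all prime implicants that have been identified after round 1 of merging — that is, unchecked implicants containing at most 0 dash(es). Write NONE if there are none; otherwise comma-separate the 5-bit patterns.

[col 0] 00001, 00110*, 00111*, 01011*, 01101*, 01111*, 10000*, 10011, 10100*, 11001, 11100*
[col 1] 0-111, 0011-, 01-11, 011-1, 1-100, 10-00
Prime implicants: 0-111, 00001, 0011-, 01-11, 011-1, 1-100, 10-00, 10011, 11001

00001, 10011, 11001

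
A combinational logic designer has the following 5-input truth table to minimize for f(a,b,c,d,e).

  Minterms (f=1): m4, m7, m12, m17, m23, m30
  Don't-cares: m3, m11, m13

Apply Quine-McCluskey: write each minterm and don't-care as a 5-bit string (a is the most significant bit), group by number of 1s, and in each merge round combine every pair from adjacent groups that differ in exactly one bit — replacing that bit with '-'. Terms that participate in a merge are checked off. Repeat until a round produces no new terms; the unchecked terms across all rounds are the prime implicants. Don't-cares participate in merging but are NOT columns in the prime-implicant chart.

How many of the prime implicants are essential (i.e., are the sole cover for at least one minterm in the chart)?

4

Round 0: 00011✓ 00100✓ 00111✓ 01011✓ 01100✓ 01101✓ 10001 10111✓ 11110
Round 1: -0111 0-011 0-100 00-11 0110-
PIs = {-0111, 0-011, 0-100, 00-11, 0110-, 10001, 11110}
Coverage chart:
  m4: 0-100 ←essential
  m7: -0111,00-11
  m12: 0-100,0110-
  m17: 10001 ←essential
  m23: -0111 ←essential
  m30: 11110 ←essential
Essential: -0111, 0-100, 10001, 11110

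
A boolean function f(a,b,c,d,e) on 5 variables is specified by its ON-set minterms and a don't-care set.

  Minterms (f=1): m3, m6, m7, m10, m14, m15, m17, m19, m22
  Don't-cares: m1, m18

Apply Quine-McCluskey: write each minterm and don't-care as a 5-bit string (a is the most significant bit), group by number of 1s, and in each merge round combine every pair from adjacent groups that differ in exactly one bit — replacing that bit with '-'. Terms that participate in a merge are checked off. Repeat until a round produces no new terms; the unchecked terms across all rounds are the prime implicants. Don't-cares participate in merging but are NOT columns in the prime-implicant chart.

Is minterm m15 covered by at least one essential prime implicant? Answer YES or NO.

YES

Round 0: 00001✓ 00011✓ 00110✓ 00111✓ 01010✓ 01110✓ 01111✓ 10001✓ 10010✓ 10011✓ 10110✓
Round 1: -0001✓ -0011✓ -0110 0-110✓ 0-111✓ 00-11 000-1✓ 0011-✓ 01-10 0111-✓ 10-10 100-1✓ 1001-
Round 2: -00-1 0-11-
PIs = {-00-1, -0110, 0-11-, 00-11, 01-10, 10-10, 1001-}
Coverage chart:
  m3: -00-1,00-11
  m6: -0110,0-11-
  m7: 0-11-,00-11
  m10: 01-10 ←essential
  m14: 0-11-,01-10
  m15: 0-11- ←essential
  m17: -00-1 ←essential
  m19: -00-1,1001-
  m22: -0110,10-10
Essential: -00-1, 0-11-, 01-10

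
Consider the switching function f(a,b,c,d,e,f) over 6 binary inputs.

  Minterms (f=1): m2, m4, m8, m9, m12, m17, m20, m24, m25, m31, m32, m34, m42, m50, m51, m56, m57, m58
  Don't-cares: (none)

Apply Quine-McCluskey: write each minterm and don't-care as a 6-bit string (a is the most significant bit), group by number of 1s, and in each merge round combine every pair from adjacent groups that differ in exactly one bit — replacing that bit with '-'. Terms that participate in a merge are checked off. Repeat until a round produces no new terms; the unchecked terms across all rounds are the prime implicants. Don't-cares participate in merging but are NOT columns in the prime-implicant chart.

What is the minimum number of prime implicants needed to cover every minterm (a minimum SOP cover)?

Round 0: 000010✓ 000100✓ 001000✓ 001001✓ 001100✓ 010001✓ 010100✓ 011000✓ 011001✓ 011111 100000✓ 100010✓ 101010✓ 110010✓ 110011✓ 111000✓ 111001✓ 111010✓
Round 1: -00010 -11000✓ -11001✓ 0-0100 0-1000✓ 0-1001✓ 00-100 001-00 00100-✓ 01-001 01100-✓ 1-0010✓ 1-1010✓ 10-010✓ 1000-0 11-010✓ 11001- 1110-0 11100-✓
Round 2: -1100- 0-100- 1--010
PIs = {-00010, -1100-, 0-0100, 0-100-, 00-100, 001-00, 01-001, 011111, 1--010, 1000-0, 11001-, 1110-0}
Coverage chart:
  m2: -00010 ←essential
  m4: 0-0100,00-100
  m8: 0-100-,001-00
  m9: 0-100- ←essential
  m12: 00-100,001-00
  m17: 01-001 ←essential
  m20: 0-0100 ←essential
  m24: -1100-,0-100-
  m25: -1100-,0-100-,01-001
  m31: 011111 ←essential
  m32: 1000-0 ←essential
  m34: -00010,1--010,1000-0
  m42: 1--010 ←essential
  m50: 1--010,11001-
  m51: 11001- ←essential
  m56: -1100-,1110-0
  m57: -1100- ←essential
  m58: 1--010,1110-0
Essential: -00010, -1100-, 0-0100, 0-100-, 01-001, 011111, 1--010, 1000-0, 11001-
Petrick residual → 00-100
Min cover (10 terms): b'c'd'ef' + bcd'e' + a'c'de'f' + a'cd'e' + a'b'de'f' + a'bd'e'f + a'bcdef + ad'ef' + ab'c'd'f' + abc'd'e

10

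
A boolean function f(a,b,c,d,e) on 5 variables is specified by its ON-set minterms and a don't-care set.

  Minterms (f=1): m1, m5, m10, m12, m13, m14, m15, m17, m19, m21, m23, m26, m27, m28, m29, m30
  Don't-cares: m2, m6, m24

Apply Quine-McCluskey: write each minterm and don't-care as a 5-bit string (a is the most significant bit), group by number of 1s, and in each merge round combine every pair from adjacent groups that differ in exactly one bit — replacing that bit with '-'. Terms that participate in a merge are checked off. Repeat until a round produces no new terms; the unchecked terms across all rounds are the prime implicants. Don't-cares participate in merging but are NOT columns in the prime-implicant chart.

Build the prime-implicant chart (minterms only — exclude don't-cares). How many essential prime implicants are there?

Round 0: 00001✓ 00010✓ 00101✓ 00110✓ 01010✓ 01100✓ 01101✓ 01110✓ 01111✓ 10001✓ 10011✓ 10101✓ 10111✓ 11000✓ 11010✓ 11011✓ 11100✓ 11101✓ 11110✓
Round 1: -0001✓ -0101✓ -1010✓ -1100✓ -1101✓ -1110✓ 0-010✓ 0-101✓ 0-110✓ 00-01✓ 00-10✓ 01-10✓ 011-0✓ 011-1✓ 0110-✓ 0111-✓ 1-011 1-101✓ 10-01✓ 10-11✓ 100-1✓ 101-1✓ 11-00✓ 11-10✓ 110-0✓ 1101- 111-0✓ 1110-✓
Round 2: --101 -0-01 -1-10 -11-0 -110- 0--10 011-- 10--1 11--0
PIs = {--101, -0-01, -1-10, -11-0, -110-, 0--10, 011--, 1-011, 10--1, 11--0, 1101-}
Coverage chart:
  m1: -0-01 ←essential
  m5: --101,-0-01
  m10: -1-10,0--10
  m12: -11-0,-110-,011--
  m13: --101,-110-,011--
  m14: -1-10,-11-0,0--10,011--
  m15: 011-- ←essential
  m17: -0-01,10--1
  m19: 1-011,10--1
  m21: --101,-0-01,10--1
  m23: 10--1 ←essential
  m26: -1-10,11--0,1101-
  m27: 1-011,1101-
  m28: -11-0,-110-,11--0
  m29: --101,-110-
  m30: -1-10,-11-0,11--0
Essential: -0-01, 011--, 10--1

3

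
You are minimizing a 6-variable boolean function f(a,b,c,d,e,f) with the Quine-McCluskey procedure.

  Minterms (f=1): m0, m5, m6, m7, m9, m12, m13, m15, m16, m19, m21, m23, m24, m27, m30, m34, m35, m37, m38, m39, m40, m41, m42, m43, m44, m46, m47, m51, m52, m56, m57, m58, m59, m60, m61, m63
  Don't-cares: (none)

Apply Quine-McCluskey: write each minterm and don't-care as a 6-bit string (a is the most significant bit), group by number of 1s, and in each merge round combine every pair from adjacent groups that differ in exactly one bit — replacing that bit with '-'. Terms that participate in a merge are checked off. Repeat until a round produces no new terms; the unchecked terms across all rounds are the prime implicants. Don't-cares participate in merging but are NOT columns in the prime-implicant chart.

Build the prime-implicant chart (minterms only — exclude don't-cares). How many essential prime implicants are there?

9

[col 0] 000000*, 000101*, 000110*, 000111*, 001001*, 001100*, 001101*, 001111*, 010000*, 010011*, 010101*, 010111*, 011000*, 011011*, 011110, 100010*, 100011*, 100101*, 100110*, 100111*, 101000*, 101001*, 101010*, 101011*, 101100*, 101110*, 101111*, 110011*, 110100*, 111000*, 111001*, 111010*, 111011*, 111100*, 111101*, 111111*
[col 1] -00101*, -00110*, -00111*, -01001, -01100, -01111*, -10011*, -11000, -11011*, 0-0000, 0-0101*, 0-0111*, 00-101*, 00-111*, 0001-1*, 00011-*, 001-01, 0011-1*, 00110-, 01-000, 01-011*, 010-11, 0101-1*, 1-0011*, 1-1000*, 1-1001*, 1-1010*, 1-1011*, 1-1100*, 1-1111*, 10-010*, 10-011*, 10-110*, 10-111*, 100-10*, 100-11*, 10001-*, 1001-1*, 10011-*, 101-00*, 101-10*, 101-11*, 1010-0*, 1010-1*, 10100-*, 10101-*, 1011-0*, 10111-*, 11-011*, 11-100, 111-00*, 111-01*, 111-11*, 1110-0*, 1110-1*, 11100-*, 11101-*, 1111-1*, 11110-*
[col 2] -0-111, -001-1, -0011-, -1-011, 0-01-1, 00-1-1, 1--011, 1-1-00, 1-1-11, 1-10-0*, 1-10-1*, 1-100-*, 1-101-*, 10--10*, 10--11*, 10-01-*, 10-11-*, 100-1-*, 101--0, 101-1-*, 1010--*, 111--1, 111-0-, 1110--*
[col 3] 1-10--, 10--1-
Prime implicants: -0-111, -001-1, -0011-, -01001, -01100, -1-011, -11000, 0-0000, 0-01-1, 00-1-1, 001-01, 00110-, 01-000, 010-11, 011110, 1--011, 1-1-00, 1-1-11, 1-10--, 10--1-, 101--0, 11-100, 111--1, 111-0-
PI chart (minterm → PIs covering it):
  0 | 0-0000  (sole → essential)
  5 | -001-1,0-01-1,00-1-1
  6 | -0011-  (sole → essential)
  7 | -0-111,-001-1,-0011-,0-01-1,00-1-1
  9 | -01001,001-01
  12 | -01100,00110-
  13 | 00-1-1,001-01,00110-
  15 | -0-111,00-1-1
  16 | 0-0000,01-000
  19 | -1-011,010-11
  21 | 0-01-1  (sole → essential)
  23 | 0-01-1,010-11
  24 | -11000,01-000
  27 | -1-011  (sole → essential)
  30 | 011110  (sole → essential)
  34 | 10--1-  (sole → essential)
  35 | 1--011,10--1-
  37 | -001-1  (sole → essential)
  38 | -0011-,10--1-
  39 | -0-111,-001-1,-0011-,10--1-
  40 | 1-1-00,1-10--,101--0
  41 | -01001,1-10--
  42 | 1-10--,10--1-,101--0
  43 | 1--011,1-1-11,1-10--,10--1-
  44 | -01100,1-1-00,101--0
  46 | 10--1-,101--0
  47 | -0-111,1-1-11,10--1-
  51 | -1-011,1--011
  52 | 11-100  (sole → essential)
  56 | -11000,1-1-00,1-10--,111-0-
  57 | 1-10--,111--1,111-0-
  58 | 1-10--  (sole → essential)
  59 | -1-011,1--011,1-1-11,1-10--,111--1
  60 | 1-1-00,11-100,111-0-
  61 | 111--1,111-0-
  63 | 1-1-11,111--1
Essential prime implicants: -001-1, -0011-, -1-011, 0-0000, 0-01-1, 011110, 1-10--, 10--1-, 11-100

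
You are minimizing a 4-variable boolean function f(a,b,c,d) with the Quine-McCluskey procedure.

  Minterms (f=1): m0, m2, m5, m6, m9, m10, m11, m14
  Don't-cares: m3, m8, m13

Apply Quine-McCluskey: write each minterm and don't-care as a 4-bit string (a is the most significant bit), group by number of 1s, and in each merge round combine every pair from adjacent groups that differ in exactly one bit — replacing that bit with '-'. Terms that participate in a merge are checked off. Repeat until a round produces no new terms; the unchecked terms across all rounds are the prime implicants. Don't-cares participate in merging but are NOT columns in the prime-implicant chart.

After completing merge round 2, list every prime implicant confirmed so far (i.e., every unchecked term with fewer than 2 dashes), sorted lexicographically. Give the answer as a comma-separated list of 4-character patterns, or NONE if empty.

-101, 1-01

[col 0] 0000*, 0010*, 0011*, 0101*, 0110*, 1000*, 1001*, 1010*, 1011*, 1101*, 1110*
[col 1] -000*, -010*, -011*, -101, -110*, 0-10*, 00-0*, 001-*, 1-01, 1-10*, 10-0*, 10-1*, 100-*, 101-*
[col 2] --10, -0-0, -01-, 10--
Prime implicants: --10, -0-0, -01-, -101, 1-01, 10--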